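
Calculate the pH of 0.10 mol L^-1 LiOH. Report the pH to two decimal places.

LiOH is a strong base; [OH-] = 0.1 M.
pOH = -log(0.1) = 1.00
pH = 14.00 - 1.00 = 13.00

pH = 13.00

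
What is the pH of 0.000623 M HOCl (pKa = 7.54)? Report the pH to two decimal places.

pH = 5.37

HOCl ⇌ OCl- + H+
Ka = 10^(−7.54) = 2.88 × 10^-8
Ka = [H+]²/(0.000623 − [H+]) = 2.88 × 10^-8
Neglecting [H+] in the denominator: [H+] = √(2.88 × 10^-8 × 0.000623) = 4.24 × 10^-6 M
([H+]/C₀ = 0.68% < 5%, so the approximation holds.)
pH = −log(4.24 × 10^-6) = 5.37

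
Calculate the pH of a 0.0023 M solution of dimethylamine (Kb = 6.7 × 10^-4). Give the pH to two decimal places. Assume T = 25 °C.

pH = 10.98

(CH3)2NH + H2O ⇌ (CH3)2NH2+ + OH-
Kb = [OH-]²/(0.0023 − [OH-]) = 6.7 × 10^-4
[OH-] is not negligible relative to C₀; solve [OH-]² + 0.00067·[OH-] − 1.54e-06 = 0.
[OH-] = [−0.00067 + √(0.00067² + 6.16e-06)]/2 = 9.51 × 10^-4 M
pOH = 3.02, so pH = 14.00 − pOH = 10.98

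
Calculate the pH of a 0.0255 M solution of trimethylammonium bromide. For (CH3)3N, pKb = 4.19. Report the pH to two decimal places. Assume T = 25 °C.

(CH3)3NH+ is the conjugate acid of the weak base (CH3)3N.
Kb = 10^(−4.19) = 6.46 × 10^-5
Ka = Kw/Kb = 1.0×10^-14 / 6.46 × 10^-5 = 1.55 × 10^-10
Ka = [H+]²/(0.0255 − [H+]) = 1.55 × 10^-10
Neglecting [H+] in the denominator: [H+] = √(1.55 × 10^-10 × 0.0255) = 1.99 × 10^-6 M
Check: 0.0078% ionized — well under 5%, approximation valid.
pH = −log(1.99 × 10^-6) = 5.70

pH = 5.70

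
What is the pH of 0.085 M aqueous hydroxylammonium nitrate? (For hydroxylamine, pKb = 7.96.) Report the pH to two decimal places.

pH = 3.56

NH3OH+ is the conjugate acid of the weak base NH2OH.
Kb = 10^(−7.96) = 1.10 × 10^-8
Ka = Kw/Kb = 1.0×10^-14 / 1.10 × 10^-8 = 9.09 × 10^-7
Ka = x²/(0.085 − x) = 9.09 × 10^-7
Neglecting x in the denominator: x = √(9.09 × 10^-7 × 0.085) = 2.78 × 10^-4 M
Check: 0.33% ionized — well under 5%, approximation valid.
pH = −log(2.78 × 10^-4) = 3.56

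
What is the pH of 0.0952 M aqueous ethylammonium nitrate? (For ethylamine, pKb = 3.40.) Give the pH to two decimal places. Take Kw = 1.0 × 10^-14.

pH = 5.81

C2H5NH3+ is the conjugate acid of the weak base C2H5NH2.
Kb = 10^(−3.40) = 3.98 × 10^-4
Ka = Kw/Kb = 1.0×10^-14 / 3.98 × 10^-4 = 2.51 × 10^-11
Ka = x²/(0.0952 − x) = 2.51 × 10^-11
Assume x ≪ 0.0952: x ≈ √(2.51 × 10^-11 × 0.0952) = 1.55 × 10^-6 M
(x/C₀ = 0.0016% < 5%, so the approximation holds.)
pH = −log[H+] = −log(1.55 × 10^-6) = 5.81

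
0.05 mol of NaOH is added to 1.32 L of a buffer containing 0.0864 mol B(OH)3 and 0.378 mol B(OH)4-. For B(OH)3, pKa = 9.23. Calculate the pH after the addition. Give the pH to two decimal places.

After neutralization: n(B(OH)3) = 0.0364 mol, n(B(OH)4-) = 0.428 mol.
pH = pKa + log(n_B(OH)4-/n_B(OH)3) = 9.23 + log(0.428/0.0364) = 9.23 + (+1.070)

pH = 10.30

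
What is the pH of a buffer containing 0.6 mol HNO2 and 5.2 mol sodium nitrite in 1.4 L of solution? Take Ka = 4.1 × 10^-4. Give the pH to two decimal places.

pKa = −log(4.1 × 10^-4) = 3.387
Using pH = pKa + log([base]/[acid]) with [base]/[acid] = 5.2/0.6:
pH = 3.387 + (+0.938) = 4.33

pH = 4.33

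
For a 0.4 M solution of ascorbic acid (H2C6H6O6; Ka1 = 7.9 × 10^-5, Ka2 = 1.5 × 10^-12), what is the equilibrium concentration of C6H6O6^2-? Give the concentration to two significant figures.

1.5 × 10^-12 M

First ionization gives [H+] ≈ [HC6H6O6-] = 5.62 × 10^-3 M.
Second step: Ka2 = [H+][C6H6O6^2-]/[HC6H6O6-] ≈ [C6H6O6^2-] (since [H+] ≈ [HC6H6O6-]).
So [C6H6O6^2-] ≈ Ka2.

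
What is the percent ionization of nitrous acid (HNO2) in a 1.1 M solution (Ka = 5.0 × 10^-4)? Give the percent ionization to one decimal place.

2.1%

HNO2 ⇌ NO2- + H+; let x = [H+] at equilibrium.
x ≈ √(Ka·C₀) = √(5.0 × 10^-4 × 1.1) = 2.35 × 10^-2 M
% ionization = x/C₀ × 100% = 2.35 × 10^-2/1.1 × 100% = 2.1%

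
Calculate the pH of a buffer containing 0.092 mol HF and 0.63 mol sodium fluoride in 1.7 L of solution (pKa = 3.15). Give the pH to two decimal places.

pH = 3.99

Using pH = pKa + log([base]/[acid]) with [base]/[acid] = 0.63/0.092:
pH = 3.15 + (+0.836) = 3.99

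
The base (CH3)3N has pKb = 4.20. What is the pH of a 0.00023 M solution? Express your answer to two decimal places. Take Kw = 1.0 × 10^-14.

pH = 9.97

(CH3)3N + H2O ⇌ (CH3)3NH+ + OH-
Kb = 10^(−4.20) = 6.31 × 10^-5
Kb = [OH-]²/(0.00023 − [OH-]) = 6.31 × 10^-5
[OH-] is not negligible relative to C₀; solve [OH-]² + 6.31e-05·[OH-] − 1.45e-08 = 0.
[OH-] = [−6.31e-05 + √(6.31e-05² + 5.81e-08)]/2 = 9.30 × 10^-5 M
pOH = 4.03, so pH = 14.00 − pOH = 9.97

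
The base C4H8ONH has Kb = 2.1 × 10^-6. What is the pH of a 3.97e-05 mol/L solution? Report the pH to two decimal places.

C4H8ONH + H2O ⇌ C4H8ONH2+ + OH-
Kb = x²/(3.97e-05 − x) = 2.1 × 10^-6
Here C₀/Kb ≈ 18.9, so the small-x approximation fails. Use the quadratic:
x = [−2.1e-06 + √(2.1e-06² + 3.33e-10)]/2 = 8.14 × 10^-6 M
pOH = −log(8.14 × 10^-6) = 5.09; pH = 14.00 − 5.09 = 8.91

pH = 8.91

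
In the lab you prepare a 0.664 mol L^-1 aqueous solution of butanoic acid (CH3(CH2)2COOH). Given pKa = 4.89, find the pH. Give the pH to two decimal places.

pH = 2.53

CH3(CH2)2COOH ⇌ CH3(CH2)2COO- + H+
Ka = 10^(−4.89) = 1.29 × 10^-5
Ka = [H+]²/(0.664 − [H+]) = 1.29 × 10^-5
Neglecting [H+] in the denominator: [H+] = √(1.29 × 10^-5 × 0.664) = 2.93 × 10^-3 M
pH = −log(2.93 × 10^-3) = 2.53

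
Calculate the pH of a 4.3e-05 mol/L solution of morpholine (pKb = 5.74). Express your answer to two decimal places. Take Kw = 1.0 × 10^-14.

C4H8ONH + H2O ⇌ C4H8ONH2+ + OH-
Kb = 10^(−5.74) = 1.82 × 10^-6
Let x = [OH-] at equilibrium. Kb = x²/(4.3e-05 − x).
The 5% rule fails; solving x² + Kb·x − Kb·C₀ = 0 exactly:
x = (−Kb + √(Kb² + 4·Kb·C₀))/2 = 7.98 × 10^-6 M
pOH = −log(7.98 × 10^-6) = 5.10; pH = 14.00 − 5.10 = 8.90

pH = 8.90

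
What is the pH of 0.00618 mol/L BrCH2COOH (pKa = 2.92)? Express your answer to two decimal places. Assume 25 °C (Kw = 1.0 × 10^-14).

pH = 2.66

BrCH2COOH ⇌ BrCH2COO- + H+
Ka = 10^(−2.92) = 1.20 × 10^-3
Ka = [H+]²/(0.00618 − [H+]) = 1.20 × 10^-3
The 5% rule fails; solving [H+]² + Ka·[H+] − Ka·C₀ = 0 exactly:
[H+] = (−Ka + √(Ka² + 4·Ka·C₀))/2 = 2.19 × 10^-3 M
pH = −log[H+] = −log(2.19 × 10^-3) = 2.66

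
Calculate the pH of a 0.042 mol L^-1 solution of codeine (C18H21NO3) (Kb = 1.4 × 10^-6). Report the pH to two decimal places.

C18H21NO3 + H2O ⇌ C18H22NO3+ + OH-
Kb = [OH-]²/(0.042 − [OH-]) = 1.4 × 10^-6
Neglecting [OH-] in the denominator: [OH-] = √(1.4 × 10^-6 × 0.042) = 2.42 × 10^-4 M
Check: 0.58% ionized — well under 5%, approximation valid.
pOH = −log(2.42 × 10^-4) = 3.62; pH = 14.00 − 3.62 = 10.38

pH = 10.38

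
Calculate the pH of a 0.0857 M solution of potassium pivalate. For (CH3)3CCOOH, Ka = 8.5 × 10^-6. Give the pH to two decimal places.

(CH3)3CCOO- is the conjugate base of the weak acid (CH3)3CCOOH.
Kb = Kw/Ka = 1.0×10^-14 / 8.5 × 10^-6 = 1.18 × 10^-9
Kb = [OH-]²/(0.0857 − [OH-]) = 1.18 × 10^-9
Neglecting [OH-] in the denominator: [OH-] = √(1.18 × 10^-9 × 0.0857) = 1.01 × 10^-5 M
pOH = −log(1.01 × 10^-5) = 5.00; pH = 14.00 − 5.00 = 9.00

pH = 9.00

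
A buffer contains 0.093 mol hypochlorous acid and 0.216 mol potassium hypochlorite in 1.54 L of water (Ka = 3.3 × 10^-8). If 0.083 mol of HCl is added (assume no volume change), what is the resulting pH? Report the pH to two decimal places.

pH = 7.36

After neutralization: n(HOCl) = 0.176 mol, n(OCl-) = 0.133 mol.
pKa = −log(3.3 × 10^-8) = 7.481
pH = pKa + log([A⁻]/[HA]) = 7.481 + log(0.133/0.176) = 7.481 -0.122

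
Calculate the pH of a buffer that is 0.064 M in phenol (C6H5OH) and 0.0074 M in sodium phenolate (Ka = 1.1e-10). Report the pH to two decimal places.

pH = 9.02

pKa = −log(1.1 × 10^-10) = 9.959
pH = pKa + log([A⁻]/[HA]) = 9.959 + log(0.0074/0.064)
pH = 9.959 + (-0.937) = 9.02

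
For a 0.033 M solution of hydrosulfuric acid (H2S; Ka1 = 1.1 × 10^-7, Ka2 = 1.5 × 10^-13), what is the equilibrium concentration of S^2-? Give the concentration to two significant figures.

First ionization gives [H+] ≈ [HS-] = 6.02 × 10^-5 M.
Second step: Ka2 = [H+][S^2-]/[HS-] ≈ [S^2-] (since [H+] ≈ [HS-]).
So [S^2-] ≈ Ka2.

1.5 × 10^-13 M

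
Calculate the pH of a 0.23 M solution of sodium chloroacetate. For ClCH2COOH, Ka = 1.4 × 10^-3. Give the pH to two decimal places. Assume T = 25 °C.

ClCH2COO- is the conjugate base of the weak acid ClCH2COOH.
Kb = Kw/Ka = 1.0×10^-14 / 1.4 × 10^-3 = 7.14 × 10^-12
Kb = x²/(0.23 − x) = 7.14 × 10^-12
Since Kb ≪ C₀, x ≈ √(Kb·C₀) = 1.28 × 10^-6 M.
pOH = −log(1.28 × 10^-6) = 5.89; pH = 14.00 − 5.89 = 8.11

pH = 8.11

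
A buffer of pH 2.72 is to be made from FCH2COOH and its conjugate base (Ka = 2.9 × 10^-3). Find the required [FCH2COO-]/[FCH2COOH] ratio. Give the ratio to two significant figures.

ratio = 1.5

pKa = -log(2.9 × 10^-3) = 2.538
pH = pKa + log(r) ⇒ log(r) = 2.72 − 2.538 = +0.182
r = [FCH2COO-]/[FCH2COOH] = 10^(+0.182) = 1.52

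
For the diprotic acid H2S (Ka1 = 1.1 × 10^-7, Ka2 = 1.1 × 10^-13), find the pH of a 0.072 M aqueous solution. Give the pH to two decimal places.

Since Ka1 ≫ Ka2, the first ionization dominates [H+].
Ka1 = x²/(0.072 − x) = 1.1 × 10^-7
x ≈ √(1.1 × 10^-7 × 0.072) = 8.90 × 10^-5 M
pH = −log(8.90 × 10^-5) = 4.05

pH = 4.05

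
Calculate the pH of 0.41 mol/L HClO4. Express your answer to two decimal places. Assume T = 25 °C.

HClO4 is a strong acid and dissociates completely, so [H+] = 0.41 M.
pH = -log(0.41) = 0.39

pH = 0.39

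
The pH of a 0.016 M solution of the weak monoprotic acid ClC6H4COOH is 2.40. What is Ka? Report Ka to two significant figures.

Ka = 1.3 × 10^-3

[H+] = 10^(-2.40) = 3.98 × 10^-3 M
At equilibrium [HA] = 0.016 − 3.98 × 10^-3 = 1.20 × 10^-2 M
Ka = [H+][A-]/[HA] = (3.98 × 10^-3)² / 1.20 × 10^-2 = 1.3 × 10^-3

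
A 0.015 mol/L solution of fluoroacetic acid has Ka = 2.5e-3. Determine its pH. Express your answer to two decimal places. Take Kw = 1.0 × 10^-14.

pH = 2.30

FCH2COOH ⇌ FCH2COO- + H+
Ka = [H+]²/(0.015 − [H+]) = 2.5 × 10^-3
The 5% rule fails; solving [H+]² + Ka·[H+] − Ka·C₀ = 0 exactly:
[H+] = (−Ka + √(Ka² + 4·Ka·C₀))/2 = 5.00 × 10^-3 M
pH = −log[H+] = −log(5.00 × 10^-3) = 2.30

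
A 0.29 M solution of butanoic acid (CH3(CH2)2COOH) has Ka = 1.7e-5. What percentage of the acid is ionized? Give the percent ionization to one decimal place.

0.8%

CH3(CH2)2COOH ⇌ CH3(CH2)2COO- + H+; let x = [H+] at equilibrium.
x ≈ √(Ka·C₀) = √(1.7 × 10^-5 × 0.29) = 2.22 × 10^-3 M
% ionization = x/C₀ × 100% = 2.22 × 10^-3/0.29 × 100% = 0.8%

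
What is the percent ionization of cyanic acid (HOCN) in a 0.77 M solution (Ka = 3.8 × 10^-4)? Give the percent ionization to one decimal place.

2.2%

HOCN ⇌ OCN- + H+; let x = [H+] at equilibrium.
x ≈ √(Ka·C₀) = √(3.8 × 10^-4 × 0.77) = 1.71 × 10^-2 M
% ionization = x/C₀ × 100% = 1.71 × 10^-2/0.77 × 100% = 2.2%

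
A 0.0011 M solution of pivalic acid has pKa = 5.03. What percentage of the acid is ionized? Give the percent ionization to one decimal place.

(CH3)3CCOOH ⇌ (CH3)3CCOO- + H+; let x = [H+] at equilibrium.
Ka = 10^(−5.03) = 9.33 × 10^-6
Solve x² + 9.33e-06x − 1.03e-08 = 0 → x = 9.67 × 10^-5 M
% ionization = x/C₀ × 100% = 9.67 × 10^-5/0.0011 × 100% = 8.8%

8.8%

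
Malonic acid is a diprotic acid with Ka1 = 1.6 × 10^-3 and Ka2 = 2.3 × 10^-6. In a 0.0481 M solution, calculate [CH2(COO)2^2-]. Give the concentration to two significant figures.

First ionization gives [H+] ≈ [CH2(COOH)COO-] = 8.01 × 10^-3 M.
Second step: Ka2 = [H+][CH2(COO)2^2-]/[CH2(COOH)COO-] ≈ [CH2(COO)2^2-] (since [H+] ≈ [CH2(COOH)COO-]).
So [CH2(COO)2^2-] ≈ Ka2.

2.3 × 10^-6 M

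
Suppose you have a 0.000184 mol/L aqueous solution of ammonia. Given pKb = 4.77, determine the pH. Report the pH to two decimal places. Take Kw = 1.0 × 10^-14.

NH3 + H2O ⇌ NH4+ + OH-
Kb = 10^(−4.77) = 1.70 × 10^-5
From the ICE table, Kb = x²/(0.000184 − x) = 1.70 × 10^-5.
Here C₀/Kb ≈ 10.8, so the small-x approximation fails. Use the quadratic:
x = [−1.7e-05 + √(1.7e-05² + 1.25e-08)]/2 = 4.81 × 10^-5 M
pOH = 4.32, so pH = 14.00 − pOH = 9.68

pH = 9.68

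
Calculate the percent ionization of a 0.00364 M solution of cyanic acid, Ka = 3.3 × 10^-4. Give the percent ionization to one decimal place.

HOCN ⇌ OCN- + H+; let x = [H+] at equilibrium.
Solve x² + 0.00033x − 1.2e-06 = 0 → x = 9.43 × 10^-4 M
% ionization = x/C₀ × 100% = 9.43 × 10^-4/0.00364 × 100% = 25.9%

25.9%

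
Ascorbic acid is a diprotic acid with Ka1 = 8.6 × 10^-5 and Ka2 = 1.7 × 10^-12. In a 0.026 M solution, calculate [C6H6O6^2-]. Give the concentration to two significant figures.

1.7 × 10^-12 M

First ionization gives [H+] ≈ [HC6H6O6-] = 1.45 × 10^-3 M.
Second step: Ka2 = [H+][C6H6O6^2-]/[HC6H6O6-] ≈ [C6H6O6^2-] (since [H+] ≈ [HC6H6O6-]).
So [C6H6O6^2-] ≈ Ka2.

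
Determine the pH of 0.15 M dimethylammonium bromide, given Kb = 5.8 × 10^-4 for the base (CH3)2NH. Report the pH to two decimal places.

(CH3)2NH2+ is the conjugate acid of the weak base (CH3)2NH.
Ka = Kw/Kb = 1.0×10^-14 / 5.8 × 10^-4 = 1.72 × 10^-11
Let x = [H+] at equilibrium. Ka = x²/(0.15 − x).
Neglecting x in the denominator: x = √(1.72 × 10^-11 × 0.15) = 1.61 × 10^-6 M
Check: 0.0011% ionized — well under 5%, approximation valid.
pH = −log(1.61 × 10^-6) = 5.79

pH = 5.79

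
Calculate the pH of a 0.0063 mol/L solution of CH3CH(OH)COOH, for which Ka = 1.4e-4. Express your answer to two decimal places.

pH = 3.06

CH3CH(OH)COOH ⇌ CH3CH(OH)COO- + H+
Ka = x²/(0.0063 − x) = 1.4 × 10^-4
x is not negligible relative to C₀; solve x² + 0.00014·x − 8.82e-07 = 0.
x = [−0.00014 + √(0.00014² + 3.53e-06)]/2 = 8.72 × 10^-4 M
pH = −log(8.72 × 10^-4) = 3.06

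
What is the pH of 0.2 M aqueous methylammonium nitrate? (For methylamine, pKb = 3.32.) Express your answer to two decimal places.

pH = 5.69

CH3NH3+ is the conjugate acid of the weak base CH3NH2.
Kb = 10^(−3.32) = 4.79 × 10^-4
Ka = Kw/Kb = 1.0×10^-14 / 4.79 × 10^-4 = 2.09 × 10^-11
Ka = x²/(0.2 − x) = 2.09 × 10^-11
Neglecting x in the denominator: x = √(2.09 × 10^-11 × 0.2) = 2.04 × 10^-6 M
pH = −log(2.04 × 10^-6) = 5.69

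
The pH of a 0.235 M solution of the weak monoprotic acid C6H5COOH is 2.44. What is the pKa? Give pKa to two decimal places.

pKa = 4.24

[H+] = 10^(-2.44) = 3.63 × 10^-3 M
At equilibrium [HA] = 0.235 − 3.63 × 10^-3 = 2.31 × 10^-1 M
Ka = [H+][A-]/[HA] = (3.63 × 10^-3)² / 2.31 × 10^-1 = 5.70 × 10^-5
pKa = -log(5.70 × 10^-5) = 4.24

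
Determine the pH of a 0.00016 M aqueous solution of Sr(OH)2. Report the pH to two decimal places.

pH = 10.51

Sr(OH)2 is a strong base (each formula unit releases 2 OH-); [OH-] = 0.00032 M.
pOH = -log(0.00032) = 3.49
pH = 14.00 - 3.49 = 10.51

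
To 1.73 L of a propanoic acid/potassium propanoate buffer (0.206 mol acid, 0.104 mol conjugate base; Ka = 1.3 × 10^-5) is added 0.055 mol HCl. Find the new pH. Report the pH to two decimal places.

Added H+ converts CH3CH2COO- to CH3CH2COOH: CH3CH2COOH → 0.261 mol, CH3CH2COO- → 0.049 mol.
pKa = −log(1.3 × 10^-5) = 4.886
pH = pKa + log(n_CH3CH2COO-/n_CH3CH2COOH) = 4.886 + log(0.049/0.261) = 4.886 + (-0.726)

pH = 4.16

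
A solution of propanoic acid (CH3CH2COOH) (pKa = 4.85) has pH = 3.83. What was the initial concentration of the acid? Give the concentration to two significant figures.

[H+] = 10^(-3.83) = 1.48 × 10^-4 M = x
Ka = 10^(−4.85) = 1.41 × 10^-5
Ka = x²/(C₀ − x) ⇒ C₀ = x + x²/Ka
C₀ = 1.48 × 10^-4 + (1.48 × 10^-4)²/(1.41 × 10^-5) = 1.70 × 10^-3 M

C₀ = 1.7 × 10^-3 M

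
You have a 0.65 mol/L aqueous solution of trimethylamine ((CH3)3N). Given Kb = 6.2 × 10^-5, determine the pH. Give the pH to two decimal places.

pH = 11.80

(CH3)3N + H2O ⇌ (CH3)3NH+ + OH-
From the ICE table, Kb = x²/(0.65 − x) = 6.2 × 10^-5.
Neglecting x in the denominator: x = √(6.2 × 10^-5 × 0.65) = 6.35 × 10^-3 M
pOH = −log(6.35 × 10^-3) = 2.20; pH = 14.00 − 2.20 = 11.80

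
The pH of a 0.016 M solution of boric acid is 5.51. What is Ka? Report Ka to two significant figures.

[H+] = 10^(-5.51) = 3.09 × 10^-6 M
At equilibrium [HA] = 0.016 − 3.09 × 10^-6 = 1.60 × 10^-2 M
Ka = [H+][A-]/[HA] = (3.09 × 10^-6)² / 1.60 × 10^-2 = 6.0 × 10^-10

Ka = 6.0 × 10^-10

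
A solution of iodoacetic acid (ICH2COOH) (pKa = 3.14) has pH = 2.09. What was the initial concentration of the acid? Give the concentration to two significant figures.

[H+] = 10^(-2.09) = 8.13 × 10^-3 M = x
Ka = 10^(−3.14) = 7.24 × 10^-4
Ka = x²/(C₀ − x) ⇒ C₀ = x + x²/Ka
C₀ = 8.13 × 10^-3 + (8.13 × 10^-3)²/(7.24 × 10^-4) = 9.94 × 10^-2 M

C₀ = 9.9 × 10^-2 M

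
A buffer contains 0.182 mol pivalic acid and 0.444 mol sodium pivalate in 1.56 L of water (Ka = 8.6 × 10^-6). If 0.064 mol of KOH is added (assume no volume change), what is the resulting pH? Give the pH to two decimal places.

pH = 5.70

OH- converts (CH3)3CCOOH to (CH3)3CCOO-: (CH3)3CCOOH → 0.118 mol, (CH3)3CCOO- → 0.508 mol.
pKa = −log(8.6 × 10^-6) = 5.066
pH = pKa + log([A⁻]/[HA]) = 5.066 + log(0.508/0.118) = 5.066 +0.634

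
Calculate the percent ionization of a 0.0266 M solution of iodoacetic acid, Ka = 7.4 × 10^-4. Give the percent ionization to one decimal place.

15.3%

ICH2COOH ⇌ ICH2COO- + H+; let x = [H+] at equilibrium.
Solve x² + 0.00074x − 1.97e-05 = 0 → x = 4.08 × 10^-3 M
Fraction ionized = 4.08 × 10^-3 / 0.0266 = 0.1534 → 15.3%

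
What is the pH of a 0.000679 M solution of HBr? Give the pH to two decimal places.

HBr is a strong acid and dissociates completely, so [H+] = 0.000679 M.
pH = -log(0.000679) = 3.17

pH = 3.17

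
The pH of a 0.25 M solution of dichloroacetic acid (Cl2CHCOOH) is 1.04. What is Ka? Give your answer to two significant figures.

Ka = 5.2 × 10^-2

[H+] = 10^(-1.04) = 9.12 × 10^-2 M
At equilibrium [HA] = 0.25 − 9.12 × 10^-2 = 1.59 × 10^-1 M
Ka = [H+][A-]/[HA] = (9.12 × 10^-2)² / 1.59 × 10^-1 = 5.2 × 10^-2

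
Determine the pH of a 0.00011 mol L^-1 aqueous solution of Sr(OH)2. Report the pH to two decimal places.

pH = 10.34

Sr(OH)2 is a strong base (each formula unit releases 2 OH-); [OH-] = 0.00022 M.
pOH = -log(0.00022) = 3.66
pH = 14.00 - 3.66 = 10.34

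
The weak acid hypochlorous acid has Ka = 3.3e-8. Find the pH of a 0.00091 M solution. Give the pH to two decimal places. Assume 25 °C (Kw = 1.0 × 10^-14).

HOCl ⇌ OCl- + H+
From the ICE table, Ka = x²/(0.00091 − x) = 3.3 × 10^-8.
Assume x ≪ 0.00091: x ≈ √(3.3 × 10^-8 × 0.00091) = 5.48 × 10^-6 M
pH = −log(5.48 × 10^-6) = 5.26

pH = 5.26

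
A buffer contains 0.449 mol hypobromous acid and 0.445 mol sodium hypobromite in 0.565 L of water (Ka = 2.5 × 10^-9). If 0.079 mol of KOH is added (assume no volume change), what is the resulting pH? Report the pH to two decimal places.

After neutralization: n(HOBr) = 0.37 mol, n(OBr-) = 0.524 mol.
pKa = −log(2.5 × 10^-9) = 8.602
Henderson–Hasselbalch with mole ratio 0.524/0.37: pH = 8.602 + (+0.151)

pH = 8.75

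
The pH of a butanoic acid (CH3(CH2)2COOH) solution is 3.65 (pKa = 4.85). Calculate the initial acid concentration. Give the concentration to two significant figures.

C₀ = 3.8 × 10^-3 M

[H+] = 10^(-3.65) = 2.24 × 10^-4 M = x
Ka = 10^(−4.85) = 1.41 × 10^-5
Ka = x²/(C₀ − x) ⇒ C₀ = x + x²/Ka
C₀ = 2.24 × 10^-4 + (2.24 × 10^-4)²/(1.41 × 10^-5) = 3.78 × 10^-3 M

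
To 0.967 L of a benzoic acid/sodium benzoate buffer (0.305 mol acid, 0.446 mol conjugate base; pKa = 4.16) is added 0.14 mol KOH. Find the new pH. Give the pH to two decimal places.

OH- converts C6H5COOH to C6H5COO-: C6H5COOH → 0.165 mol, C6H5COO- → 0.586 mol.
pH = pKa + log(n_C6H5COO-/n_C6H5COOH) = 4.16 + log(0.586/0.165) = 4.16 + (+0.550)

pH = 4.71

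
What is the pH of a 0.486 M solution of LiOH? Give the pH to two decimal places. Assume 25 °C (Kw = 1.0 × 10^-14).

LiOH is a strong base; [OH-] = 0.486 M.
pOH = -log(0.486) = 0.31
pH = 14.00 - 0.31 = 13.69

pH = 13.69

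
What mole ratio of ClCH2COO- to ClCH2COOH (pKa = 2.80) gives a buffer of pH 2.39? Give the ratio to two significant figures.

ratio = 0.39

pH = pKa + log(r) ⇒ log(r) = 2.39 − 2.80 = -0.41
r = [ClCH2COO-]/[ClCH2COOH] = 10^(-0.41) = 0.389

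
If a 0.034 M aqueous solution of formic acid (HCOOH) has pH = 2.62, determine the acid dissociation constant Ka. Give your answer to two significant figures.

[H+] = 10^(-2.62) = 2.40 × 10^-3 M
At equilibrium [HA] = 0.034 − 2.40 × 10^-3 = 3.16 × 10^-2 M
Ka = [H+][A-]/[HA] = (2.40 × 10^-3)² / 3.16 × 10^-2 = 1.8 × 10^-4

Ka = 1.8 × 10^-4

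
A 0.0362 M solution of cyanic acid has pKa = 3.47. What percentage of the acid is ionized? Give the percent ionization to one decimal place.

HOCN ⇌ OCN- + H+; let x = [H+] at equilibrium.
Ka = 10^(−3.47) = 3.39 × 10^-4
Ka = x²/(C₀ − x); solving the quadratic gives x = 3.34 × 10^-3 M.
% ionization = x/C₀ × 100% = 3.34 × 10^-3/0.0362 × 100% = 9.2%

9.2%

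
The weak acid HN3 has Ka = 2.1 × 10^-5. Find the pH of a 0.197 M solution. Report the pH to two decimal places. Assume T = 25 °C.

HN3 ⇌ N3- + H+
From the ICE table, Ka = [H+]²/(0.197 − [H+]) = 2.1 × 10^-5.
Since Ka ≪ C₀, [H+] ≈ √(Ka·C₀) = 2.03 × 10^-3 M.
pH = −log[H+] = −log(2.03 × 10^-3) = 2.69

pH = 2.69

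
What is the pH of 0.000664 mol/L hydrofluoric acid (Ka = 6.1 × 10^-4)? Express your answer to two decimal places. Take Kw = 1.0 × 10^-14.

pH = 3.40

HF ⇌ F- + H+
From the ICE table, Ka = [H+]²/(0.000664 − [H+]) = 6.1 × 10^-4.
[H+] is not negligible relative to C₀; solve [H+]² + 0.00061·[H+] − 4.05e-07 = 0.
[H+] = (−Ka + √(Ka² + 4·Ka·C₀))/2 = 4.01 × 10^-4 M
pH = −log(4.01 × 10^-4) = 3.40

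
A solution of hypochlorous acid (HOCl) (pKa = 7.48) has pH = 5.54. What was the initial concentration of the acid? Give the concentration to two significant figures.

C₀ = 2.5 × 10^-4 M

[H+] = 10^(-5.54) = 2.88 × 10^-6 M = x
Ka = 10^(−7.48) = 3.31 × 10^-8
Ka = x²/(C₀ − x) ⇒ C₀ = x + x²/Ka
C₀ = 2.88 × 10^-6 + (2.88 × 10^-6)²/(3.31 × 10^-8) = 2.53 × 10^-4 M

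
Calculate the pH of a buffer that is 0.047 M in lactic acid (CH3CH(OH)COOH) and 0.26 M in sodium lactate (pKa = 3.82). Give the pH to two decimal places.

Using pH = pKa + log([base]/[acid]) with [base]/[acid] = 0.26/0.047:
pH = 3.82 + (+0.743) = 4.56

pH = 4.56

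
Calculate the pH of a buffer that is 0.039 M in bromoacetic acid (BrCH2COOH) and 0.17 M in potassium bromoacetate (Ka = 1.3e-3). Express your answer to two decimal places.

pKa = −log(1.3 × 10^-3) = 2.886
Henderson–Hasselbalch: pH = pKa + log([BrCH2COO-]/[BrCH2COOH]) = 2.886 + log(0.17/0.039)
pH = 2.886 + (+0.639) = 3.53

pH = 3.53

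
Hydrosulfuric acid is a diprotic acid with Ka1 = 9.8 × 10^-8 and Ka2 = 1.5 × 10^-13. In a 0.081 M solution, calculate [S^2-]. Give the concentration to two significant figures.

First ionization gives [H+] ≈ [HS-] = 8.91 × 10^-5 M.
Second step: Ka2 = [H+][S^2-]/[HS-] ≈ [S^2-] (since [H+] ≈ [HS-]).
So [S^2-] ≈ Ka2.

1.5 × 10^-13 M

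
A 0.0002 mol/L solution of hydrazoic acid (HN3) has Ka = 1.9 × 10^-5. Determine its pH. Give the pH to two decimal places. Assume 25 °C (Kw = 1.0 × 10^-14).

pH = 4.28

HN3 ⇌ N3- + H+
Let x = [H+] at equilibrium. Ka = x²/(0.0002 − x).
The 5% rule fails; solving x² + Ka·x − Ka·C₀ = 0 exactly:
x = (−Ka + √(Ka² + 4·Ka·C₀))/2 = 5.29 × 10^-5 M
pH = −log[H+] = −log(5.29 × 10^-5) = 4.28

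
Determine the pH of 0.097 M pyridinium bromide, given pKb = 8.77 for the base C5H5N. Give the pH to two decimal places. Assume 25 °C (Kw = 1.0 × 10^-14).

C5H5NH+ is the conjugate acid of the weak base C5H5N.
Kb = 10^(−8.77) = 1.70 × 10^-9
Ka = Kw/Kb = 1.0×10^-14 / 1.70 × 10^-9 = 5.88 × 10^-6
From the ICE table, Ka = [H+]²/(0.097 − [H+]) = 5.88 × 10^-6.
Since Ka ≪ C₀, [H+] ≈ √(Ka·C₀) = 7.55 × 10^-4 M.
([H+]/C₀ = 0.78% < 5%, so the approximation holds.)
pH = −log(7.55 × 10^-4) = 3.12

pH = 3.12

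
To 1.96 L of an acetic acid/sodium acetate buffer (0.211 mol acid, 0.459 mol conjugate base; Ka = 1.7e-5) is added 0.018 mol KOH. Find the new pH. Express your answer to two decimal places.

OH- converts CH3COOH to CH3COO-: CH3COOH → 0.193 mol, CH3COO- → 0.477 mol.
pKa = −log(1.7 × 10^-5) = 4.770
pH = pKa + log(n_CH3COO-/n_CH3COOH) = 4.770 + log(0.477/0.193) = 4.770 + (+0.393)

pH = 5.16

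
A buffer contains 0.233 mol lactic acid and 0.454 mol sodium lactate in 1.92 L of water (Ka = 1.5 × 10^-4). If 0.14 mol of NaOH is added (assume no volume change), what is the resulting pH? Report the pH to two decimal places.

After neutralization: n(CH3CH(OH)COOH) = 0.093 mol, n(CH3CH(OH)COO-) = 0.594 mol.
pKa = −log(1.5 × 10^-4) = 3.824
pH = pKa + log(n_CH3CH(OH)COO-/n_CH3CH(OH)COOH) = 3.824 + log(0.594/0.093) = 3.824 + (+0.805)

pH = 4.63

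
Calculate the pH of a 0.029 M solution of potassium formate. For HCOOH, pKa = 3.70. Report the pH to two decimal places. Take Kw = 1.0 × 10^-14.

pH = 8.08

HCOO- is the conjugate base of the weak acid HCOOH.
Ka = 10^(−3.70) = 2.00 × 10^-4
Kb = Kw/Ka = 1.0×10^-14 / 2.00 × 10^-4 = 5.00 × 10^-11
Kb = [OH-]²/(0.029 − [OH-]) = 5.00 × 10^-11
Since Kb ≪ C₀, [OH-] ≈ √(Kb·C₀) = 1.20 × 10^-6 M.
pOH = 5.92, so pH = 14.00 − pOH = 8.08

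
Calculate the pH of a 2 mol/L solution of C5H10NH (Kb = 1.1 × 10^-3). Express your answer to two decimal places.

pH = 12.67

C5H10NH + H2O ⇌ C5H10NH2+ + OH-
From the ICE table, Kb = [OH-]²/(2 − [OH-]) = 1.1 × 10^-3.
Neglecting [OH-] in the denominator: [OH-] = √(1.1 × 10^-3 × 2) = 4.69 × 10^-2 M
pOH = −log(4.69 × 10^-2) = 1.33; pH = 14.00 − 1.33 = 12.67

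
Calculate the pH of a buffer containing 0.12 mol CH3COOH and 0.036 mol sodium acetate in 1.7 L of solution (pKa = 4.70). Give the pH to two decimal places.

pH = 4.18

Using pH = pKa + log([base]/[acid]) with [base]/[acid] = 0.036/0.12:
pH = 4.70 + (-0.523) = 4.18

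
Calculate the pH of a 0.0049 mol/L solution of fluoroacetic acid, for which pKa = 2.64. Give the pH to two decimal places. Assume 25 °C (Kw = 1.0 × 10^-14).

pH = 2.62

FCH2COOH ⇌ FCH2COO- + H+
Ka = 10^(−2.64) = 2.29 × 10^-3
From the ICE table, Ka = [H+]²/(0.0049 − [H+]) = 2.29 × 10^-3.
The 5% rule fails; solving [H+]² + Ka·[H+] − Ka·C₀ = 0 exactly:
[H+] = [−0.00229 + √(0.00229² + 4.49e-05)]/2 = 2.40 × 10^-3 M
pH = −log(2.40 × 10^-3) = 2.62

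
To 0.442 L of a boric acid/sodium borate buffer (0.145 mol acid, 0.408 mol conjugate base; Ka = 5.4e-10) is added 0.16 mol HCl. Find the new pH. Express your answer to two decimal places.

pH = 9.18

After neutralization: n(B(OH)3) = 0.305 mol, n(B(OH)4-) = 0.248 mol.
pKa = −log(5.4 × 10^-10) = 9.268
pH = pKa + log([A⁻]/[HA]) = 9.268 + log(0.248/0.305) = 9.268 -0.090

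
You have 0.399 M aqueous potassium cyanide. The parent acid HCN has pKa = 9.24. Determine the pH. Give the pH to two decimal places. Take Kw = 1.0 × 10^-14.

CN- is the conjugate base of the weak acid HCN.
Ka = 10^(−9.24) = 5.75 × 10^-10
Kb = Kw/Ka = 1.0×10^-14 / 5.75 × 10^-10 = 1.74 × 10^-5
From the ICE table, Kb = [OH-]²/(0.399 − [OH-]) = 1.74 × 10^-5.
Neglecting [OH-] in the denominator: [OH-] = √(1.74 × 10^-5 × 0.399) = 2.63 × 10^-3 M
Check: 0.66% ionized — well under 5%, approximation valid.
pOH = −log(2.63 × 10^-3) = 2.58; pH = 14.00 − 2.58 = 11.42

pH = 11.42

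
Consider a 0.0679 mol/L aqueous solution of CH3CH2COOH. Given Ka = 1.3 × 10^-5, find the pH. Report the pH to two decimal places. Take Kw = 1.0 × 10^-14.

CH3CH2COOH ⇌ CH3CH2COO- + H+
From the ICE table, Ka = [H+]²/(0.0679 − [H+]) = 1.3 × 10^-5.
Assume [H+] ≪ 0.0679: [H+] ≈ √(1.3 × 10^-5 × 0.0679) = 9.40 × 10^-4 M
pH = −log(9.40 × 10^-4) = 3.03

pH = 3.03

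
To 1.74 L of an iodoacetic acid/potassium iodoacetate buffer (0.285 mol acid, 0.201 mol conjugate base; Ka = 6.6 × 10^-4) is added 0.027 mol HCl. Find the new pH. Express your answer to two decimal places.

Added H+ converts ICH2COO- to ICH2COOH: ICH2COOH → 0.312 mol, ICH2COO- → 0.174 mol.
pKa = −log(6.6 × 10^-4) = 3.180
pH = pKa + log([A⁻]/[HA]) = 3.180 + log(0.174/0.312) = 3.180 -0.254

pH = 2.93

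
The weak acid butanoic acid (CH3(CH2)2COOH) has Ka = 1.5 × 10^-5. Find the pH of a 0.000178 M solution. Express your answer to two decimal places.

CH3(CH2)2COOH ⇌ CH3(CH2)2COO- + H+
From the ICE table, Ka = x²/(0.000178 − x) = 1.5 × 10^-5.
x is not negligible relative to C₀; solve x² + 1.5e-05·x − 2.67e-09 = 0.
x = (−Ka + √(Ka² + 4·Ka·C₀))/2 = 4.47 × 10^-5 M
pH = −log(4.47 × 10^-5) = 4.35

pH = 4.35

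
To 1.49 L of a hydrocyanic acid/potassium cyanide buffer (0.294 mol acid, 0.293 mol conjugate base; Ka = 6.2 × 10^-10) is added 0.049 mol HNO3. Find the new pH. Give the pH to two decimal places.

pH = 9.06

Added H+ converts CN- to HCN: HCN → 0.343 mol, CN- → 0.244 mol.
pKa = −log(6.2 × 10^-10) = 9.208
Henderson–Hasselbalch with mole ratio 0.244/0.343: pH = 9.208 + (-0.148)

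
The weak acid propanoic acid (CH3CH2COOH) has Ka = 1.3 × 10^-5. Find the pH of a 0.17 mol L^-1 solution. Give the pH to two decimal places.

CH3CH2COOH ⇌ CH3CH2COO- + H+
Let x = [H+] at equilibrium. Ka = x²/(0.17 − x).
Since Ka ≪ C₀, x ≈ √(Ka·C₀) = 1.49 × 10^-3 M.
(x/C₀ = 0.87% < 5%, so the approximation holds.)
pH = −log(1.49 × 10^-3) = 2.83

pH = 2.83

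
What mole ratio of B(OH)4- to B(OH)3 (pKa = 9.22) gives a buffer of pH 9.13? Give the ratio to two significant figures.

ratio = 0.81

pH = pKa + log(r) ⇒ log(r) = 9.13 − 9.22 = -0.09
r = [B(OH)4-]/[B(OH)3] = 10^(-0.09) = 0.813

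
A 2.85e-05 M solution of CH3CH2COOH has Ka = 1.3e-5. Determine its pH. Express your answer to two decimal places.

pH = 4.86

CH3CH2COOH ⇌ CH3CH2COO- + H+
Ka = [H+]²/(2.85e-05 − [H+]) = 1.3 × 10^-5
Here C₀/Ka ≈ 2.19, so the small-[H+] approximation fails. Use the quadratic:
[H+] = [−1.3e-05 + √(1.3e-05² + 1.48e-09)]/2 = 1.38 × 10^-5 M
pH = −log(1.38 × 10^-5) = 4.86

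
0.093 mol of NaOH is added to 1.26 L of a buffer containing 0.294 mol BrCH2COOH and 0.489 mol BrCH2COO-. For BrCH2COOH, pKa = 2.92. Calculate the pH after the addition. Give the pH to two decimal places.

pH = 3.38

After neutralization: n(BrCH2COOH) = 0.201 mol, n(BrCH2COO-) = 0.582 mol.
pH = pKa + log([A⁻]/[HA]) = 2.92 + log(0.582/0.201) = 2.92 +0.462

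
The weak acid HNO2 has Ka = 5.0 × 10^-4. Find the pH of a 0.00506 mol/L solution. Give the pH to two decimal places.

HNO2 ⇌ NO2- + H+
Let x = [H+] at equilibrium. Ka = x²/(0.00506 − x).
The 5% rule fails; solving x² + Ka·x − Ka·C₀ = 0 exactly:
x = (−Ka + √(Ka² + 4·Ka·C₀))/2 = 1.36 × 10^-3 M
pH = −log(1.36 × 10^-3) = 2.87

pH = 2.87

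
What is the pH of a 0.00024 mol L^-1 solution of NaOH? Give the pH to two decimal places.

pH = 10.38

NaOH is a strong base; [OH-] = 0.00024 M.
pOH = -log(0.00024) = 3.62
pH = 14.00 - 3.62 = 10.38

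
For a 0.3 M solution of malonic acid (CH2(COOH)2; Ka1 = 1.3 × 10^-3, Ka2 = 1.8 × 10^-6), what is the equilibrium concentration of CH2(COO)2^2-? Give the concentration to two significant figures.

1.8 × 10^-6 M

First ionization gives [H+] ≈ [CH2(COOH)COO-] = 1.91 × 10^-2 M.
Second step: Ka2 = [H+][CH2(COO)2^2-]/[CH2(COOH)COO-] ≈ [CH2(COO)2^2-] (since [H+] ≈ [CH2(COOH)COO-]).
So [CH2(COO)2^2-] ≈ Ka2.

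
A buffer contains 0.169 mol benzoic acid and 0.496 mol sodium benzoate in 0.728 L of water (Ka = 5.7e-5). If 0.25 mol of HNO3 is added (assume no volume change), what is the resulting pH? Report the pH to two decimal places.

pH = 4.01

Added H+ converts C6H5COO- to C6H5COOH: C6H5COOH → 0.419 mol, C6H5COO- → 0.246 mol.
pKa = −log(5.7 × 10^-5) = 4.244
pH = pKa + log(n_C6H5COO-/n_C6H5COOH) = 4.244 + log(0.246/0.419) = 4.244 + (-0.231)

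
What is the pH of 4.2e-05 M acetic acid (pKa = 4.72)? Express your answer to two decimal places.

pH = 4.69

CH3COOH ⇌ CH3COO- + H+
Ka = 10^(−4.72) = 1.91 × 10^-5
From the ICE table, Ka = [H+]²/(4.2e-05 − [H+]) = 1.91 × 10^-5.
[H+] is not negligible relative to C₀; solve [H+]² + 1.91e-05·[H+] − 8.02e-10 = 0.
[H+] = [−1.91e-05 + √(1.91e-05² + 3.21e-09)]/2 = 2.03 × 10^-5 M
pH = −log(2.03 × 10^-5) = 4.69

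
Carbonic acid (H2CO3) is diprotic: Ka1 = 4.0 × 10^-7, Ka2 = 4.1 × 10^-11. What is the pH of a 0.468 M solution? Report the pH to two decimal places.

pH = 3.36

Ka1 ≫ Ka2, so treat the first dissociation as the only significant source of H+.
Ka1 = x²/(0.468 − x) = 4.0 × 10^-7
x ≈ √(4.0 × 10^-7 × 0.468) = 4.33 × 10^-4 M
pH = −log(4.33 × 10^-4) = 3.36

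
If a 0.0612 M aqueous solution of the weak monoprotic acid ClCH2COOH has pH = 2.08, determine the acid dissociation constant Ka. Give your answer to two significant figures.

Ka = 1.3 × 10^-3

[H+] = 10^(-2.08) = 8.32 × 10^-3 M
At equilibrium [HA] = 0.0612 − 8.32 × 10^-3 = 5.29 × 10^-2 M
Ka = [H+][A-]/[HA] = (8.32 × 10^-3)² / 5.29 × 10^-2 = 1.3 × 10^-3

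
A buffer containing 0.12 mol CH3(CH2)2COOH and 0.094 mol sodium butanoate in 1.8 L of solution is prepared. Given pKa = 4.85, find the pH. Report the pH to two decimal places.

Using pH = pKa + log([base]/[acid]) with [base]/[acid] = 0.094/0.12:
pH = 4.85 + (-0.106) = 4.74

pH = 4.74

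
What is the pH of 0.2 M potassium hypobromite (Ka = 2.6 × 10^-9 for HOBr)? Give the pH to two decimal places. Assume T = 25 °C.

OBr- is the conjugate base of the weak acid HOBr.
Kb = Kw/Ka = 1.0×10^-14 / 2.6 × 10^-9 = 3.85 × 10^-6
From the ICE table, Kb = x²/(0.2 − x) = 3.85 × 10^-6.
Since Kb ≪ C₀, x ≈ √(Kb·C₀) = 8.77 × 10^-4 M.
pOH = −log(8.77 × 10^-4) = 3.06; pH = 14.00 − 3.06 = 10.94

pH = 10.94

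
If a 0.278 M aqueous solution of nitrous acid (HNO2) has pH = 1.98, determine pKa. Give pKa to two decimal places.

pKa = 3.39

[H+] = 10^(-1.98) = 1.05 × 10^-2 M
At equilibrium [HA] = 0.278 − 1.05 × 10^-2 = 2.68 × 10^-1 M
Ka = [H+][A-]/[HA] = (1.05 × 10^-2)² / 2.68 × 10^-1 = 4.11 × 10^-4
pKa = -log(4.11 × 10^-4) = 3.39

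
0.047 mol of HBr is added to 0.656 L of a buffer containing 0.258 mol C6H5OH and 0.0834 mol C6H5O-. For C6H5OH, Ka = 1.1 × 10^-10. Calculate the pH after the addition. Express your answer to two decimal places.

pH = 9.04

After neutralization: n(C6H5OH) = 0.305 mol, n(C6H5O-) = 0.0364 mol.
pKa = −log(1.1 × 10^-10) = 9.959
pH = pKa + log([A⁻]/[HA]) = 9.959 + log(0.0364/0.305) = 9.959 -0.923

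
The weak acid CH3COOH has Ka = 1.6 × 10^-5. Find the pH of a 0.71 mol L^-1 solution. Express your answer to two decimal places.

CH3COOH ⇌ CH3COO- + H+
From the ICE table, Ka = x²/(0.71 − x) = 1.6 × 10^-5.
Assume x ≪ 0.71: x ≈ √(1.6 × 10^-5 × 0.71) = 3.37 × 10^-3 M
(x/C₀ = 0.47% < 5%, so the approximation holds.)
pH = −log[H+] = −log(3.37 × 10^-3) = 2.47

pH = 2.47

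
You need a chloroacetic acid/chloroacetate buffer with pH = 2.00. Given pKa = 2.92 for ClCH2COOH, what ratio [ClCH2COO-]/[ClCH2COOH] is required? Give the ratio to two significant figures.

ratio = 0.12

pH = pKa + log(r) ⇒ log(r) = 2.00 − 2.92 = -0.92
r = [ClCH2COO-]/[ClCH2COOH] = 10^(-0.92) = 0.12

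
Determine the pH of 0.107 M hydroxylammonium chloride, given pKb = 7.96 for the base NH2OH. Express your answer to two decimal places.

pH = 3.51

NH3OH+ is the conjugate acid of the weak base NH2OH.
Kb = 10^(−7.96) = 1.10 × 10^-8
Ka = Kw/Kb = 1.0×10^-14 / 1.10 × 10^-8 = 9.09 × 10^-7
Ka = [H+]²/(0.107 − [H+]) = 9.09 × 10^-7
Assume [H+] ≪ 0.107: [H+] ≈ √(9.09 × 10^-7 × 0.107) = 3.12 × 10^-4 M
([H+]/C₀ = 0.29% < 5%, so the approximation holds.)
pH = −log[H+] = −log(3.12 × 10^-4) = 3.51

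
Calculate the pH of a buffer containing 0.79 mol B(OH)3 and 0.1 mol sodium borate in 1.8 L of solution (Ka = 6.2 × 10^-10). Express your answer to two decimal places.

pH = 8.31

pKa = −log(6.2 × 10^-10) = 9.208
Henderson–Hasselbalch: pH = pKa + log([B(OH)4-]/[B(OH)3]) = 9.208 + log(0.1/0.79)
pH = 9.208 + (-0.898) = 8.31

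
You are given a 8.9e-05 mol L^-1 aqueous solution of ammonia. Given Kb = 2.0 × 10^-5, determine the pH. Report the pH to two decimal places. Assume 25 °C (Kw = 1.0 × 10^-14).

NH3 + H2O ⇌ NH4+ + OH-
Kb = [OH-]²/(8.9e-05 − [OH-]) = 2.0 × 10^-5
[OH-] is not negligible relative to C₀; solve [OH-]² + 2e-05·[OH-] − 1.78e-09 = 0.
[OH-] = [−2e-05 + √(2e-05² + 7.12e-09)]/2 = 3.34 × 10^-5 M
pOH = −log(3.34 × 10^-5) = 4.48; pH = 14.00 − 4.48 = 9.52

pH = 9.52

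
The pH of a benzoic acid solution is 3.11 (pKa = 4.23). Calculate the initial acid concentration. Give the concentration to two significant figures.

C₀ = 1.1 × 10^-2 M

[H+] = 10^(-3.11) = 7.76 × 10^-4 M = x
Ka = 10^(−4.23) = 5.89 × 10^-5
Ka = x²/(C₀ − x) ⇒ C₀ = x + x²/Ka
C₀ = 7.76 × 10^-4 + (7.76 × 10^-4)²/(5.89 × 10^-5) = 1.10 × 10^-2 M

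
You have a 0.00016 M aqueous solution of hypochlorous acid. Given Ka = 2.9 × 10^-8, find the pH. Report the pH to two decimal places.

HOCl ⇌ OCl- + H+
Ka = [H+]²/(0.00016 − [H+]) = 2.9 × 10^-8
Assume [H+] ≪ 0.00016: [H+] ≈ √(2.9 × 10^-8 × 0.00016) = 2.15 × 10^-6 M
([H+]/C₀ = 1.3% < 5%, so the approximation holds.)
pH = −log(2.15 × 10^-6) = 5.67

pH = 5.67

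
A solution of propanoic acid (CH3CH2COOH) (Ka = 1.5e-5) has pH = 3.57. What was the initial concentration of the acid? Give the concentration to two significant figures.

C₀ = 5.1 × 10^-3 M

[H+] = 10^(-3.57) = 2.69 × 10^-4 M = x
Ka = x²/(C₀ − x) ⇒ C₀ = x + x²/Ka
C₀ = 2.69 × 10^-4 + (2.69 × 10^-4)²/(1.5 × 10^-5) = 5.09 × 10^-3 M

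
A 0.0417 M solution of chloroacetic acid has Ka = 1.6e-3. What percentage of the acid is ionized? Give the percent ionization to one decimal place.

17.8%

ClCH2COOH ⇌ ClCH2COO- + H+; let x = [H+] at equilibrium.
Solve x² + 0.0016x − 6.67e-05 = 0 → x = 7.41 × 10^-3 M
% ionization = x/C₀ × 100% = 7.41 × 10^-3/0.0417 × 100% = 17.8%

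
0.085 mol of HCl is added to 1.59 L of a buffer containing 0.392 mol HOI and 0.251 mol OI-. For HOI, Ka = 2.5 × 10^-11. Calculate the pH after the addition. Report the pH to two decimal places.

Added H+ converts OI- to HOI: HOI → 0.477 mol, OI- → 0.166 mol.
pKa = −log(2.5 × 10^-11) = 10.602
Henderson–Hasselbalch with mole ratio 0.166/0.477: pH = 10.602 + (-0.458)

pH = 10.14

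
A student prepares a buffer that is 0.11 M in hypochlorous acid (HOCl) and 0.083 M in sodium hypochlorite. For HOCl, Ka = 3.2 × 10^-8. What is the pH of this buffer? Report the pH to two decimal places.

pH = 7.37

pKa = −log(3.2 × 10^-8) = 7.495
pH = pKa + log([A⁻]/[HA]) = 7.495 + log(0.083/0.11)
pH = 7.495 + (-0.122) = 7.37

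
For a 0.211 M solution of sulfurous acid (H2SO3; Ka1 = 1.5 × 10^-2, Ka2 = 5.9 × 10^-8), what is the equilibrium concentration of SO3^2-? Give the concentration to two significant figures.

First ionization gives [H+] ≈ [HSO3-] = 4.93 × 10^-2 M.
Second step: Ka2 = [H+][SO3^2-]/[HSO3-] ≈ [SO3^2-] (since [H+] ≈ [HSO3-]).
So [SO3^2-] ≈ Ka2.

5.9 × 10^-8 M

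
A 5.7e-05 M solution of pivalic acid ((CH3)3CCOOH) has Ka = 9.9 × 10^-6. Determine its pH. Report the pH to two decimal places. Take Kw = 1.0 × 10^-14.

pH = 4.71

(CH3)3CCOOH ⇌ (CH3)3CCOO- + H+
Ka = [H+]²/(5.7e-05 − [H+]) = 9.9 × 10^-6
The 5% rule fails; solving [H+]² + Ka·[H+] − Ka·C₀ = 0 exactly:
[H+] = [−9.9e-06 + √(9.9e-06² + 2.26e-09)]/2 = 1.93 × 10^-5 M
pH = −log(1.93 × 10^-5) = 4.71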